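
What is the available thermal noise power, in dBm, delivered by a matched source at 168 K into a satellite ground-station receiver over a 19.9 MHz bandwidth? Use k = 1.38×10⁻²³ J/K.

P_n = kTB = 1.38×10⁻²³ × 168 × 1.99×10⁷ = 4.61×10⁻¹⁴ W
In dBm: 10 log₁₀(4.61×10⁻¹⁴ / 10⁻³) = −103.4 dBm

−103.4 dBm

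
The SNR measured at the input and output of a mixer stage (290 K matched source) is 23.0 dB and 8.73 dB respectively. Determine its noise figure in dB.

NF (dB) = SNR_in(dB) − SNR_out(dB) when the source is at T₀
NF = 23.0 − 8.73 = 14.27 dB

14.27 dB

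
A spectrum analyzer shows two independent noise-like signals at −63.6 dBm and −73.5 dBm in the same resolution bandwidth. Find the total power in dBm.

Convert to linear, add, convert back:
P₁ = 4.37×10⁻¹⁰ W, P₂ = 4.47×10⁻¹¹ W
P_tot = 4.81×10⁻¹⁰ W → 10 log₁₀(P_tot / 10⁻³) = −63.2 dBm

−63.2 dBm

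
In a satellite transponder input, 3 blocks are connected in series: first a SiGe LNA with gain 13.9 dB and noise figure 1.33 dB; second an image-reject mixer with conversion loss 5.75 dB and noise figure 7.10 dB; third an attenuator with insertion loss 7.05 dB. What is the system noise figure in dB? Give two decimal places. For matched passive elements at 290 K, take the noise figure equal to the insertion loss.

Convert to linear (a loss of L dB is a gain of −L dB): F_i = 10^(NF_i/10), G_i = 10^(G_i,dB/10)
  Stage 1: F_1 = 10^(1.33/10) = 1.358, G_1 = 10^(13.9/10) = 24.55
  Stage 2: F_2 = 10^(7.10/10) = 5.129, G_2 = 10^(−5.75/10) = 0.2661
  Stage 3: F_3 = 10^(7.05/10) = 5.070, G_3 = 10^(−7.05/10) = 0.1972
Friis cascade:
  F = 1.358 + (5.129 − 1)/24.55 + (5.070 − 1)/6.531 = 2.150
NF = 10 log₁₀(2.150) = 3.32 dB

3.32 dB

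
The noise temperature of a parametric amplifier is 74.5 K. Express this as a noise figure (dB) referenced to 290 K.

0.993 dB

F = 1 + T_e/T₀ = 1 + 74.5/290 = 1.2569
NF = 10 log₁₀(1.2569) = 0.993 dB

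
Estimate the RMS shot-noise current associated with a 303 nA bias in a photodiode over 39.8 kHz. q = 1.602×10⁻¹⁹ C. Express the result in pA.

62.2 pA

I_n = √(2qI·B)
2qI·B = 2 × 1.602×10⁻¹⁹ × 3.03×10⁻⁷ × 3.98×10⁴ = 3.86×10⁻²¹ A²
I_n = √(3.86×10⁻²¹) = 6.22×10⁻¹¹ A = 62.2 pA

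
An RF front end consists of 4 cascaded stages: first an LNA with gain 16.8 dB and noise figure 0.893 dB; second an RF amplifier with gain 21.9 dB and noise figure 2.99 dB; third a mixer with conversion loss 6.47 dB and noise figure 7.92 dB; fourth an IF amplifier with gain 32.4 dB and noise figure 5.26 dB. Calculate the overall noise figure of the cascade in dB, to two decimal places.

0.97 dB

Convert to linear (a loss of L dB is a gain of −L dB): F_i = 10^(NF_i/10), G_i = 10^(G_i,dB/10)
  Stage 1: F_1 = 10^(0.893/10) = 1.228, G_1 = 10^(16.8/10) = 47.86
  Stage 2: F_2 = 10^(2.99/10) = 1.991, G_2 = 10^(21.9/10) = 154.9
  Stage 3: F_3 = 10^(7.92/10) = 6.194, G_3 = 10^(−6.47/10) = 0.2254
  Stage 4: F_4 = 10^(5.26/10) = 3.357, G_4 = 10^(32.4/10) = 1738
Friis cascade:
  F = 1.228 + (1.991 − 1)/47.86 + (6.194 − 1)/7413 + (3.357 − 1)/1671 = 1.251
NF = 10 log₁₀(1.251) = 0.97 dB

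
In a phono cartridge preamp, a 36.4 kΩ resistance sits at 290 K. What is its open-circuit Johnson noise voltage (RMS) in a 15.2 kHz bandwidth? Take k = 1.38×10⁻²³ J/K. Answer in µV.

2.98 µV

V_n = √(4kTRB)
4kTRB = 4 × 1.38×10⁻²³ × 290 × 3.64×10⁴ × 1.52×10⁴ = 8.86×10⁻¹² V²
V_n = √(8.86×10⁻¹²) = 2.98×10⁻⁶ V = 2.98 µV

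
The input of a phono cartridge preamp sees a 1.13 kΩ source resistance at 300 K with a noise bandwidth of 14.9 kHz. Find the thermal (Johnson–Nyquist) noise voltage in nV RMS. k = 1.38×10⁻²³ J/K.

528 nV

V_n = √(4kTRB)
4kTRB = 4 × 1.38×10⁻²³ × 300 × 1.13×10³ × 1.49×10⁴ = 2.79×10⁻¹³ V²
V_n = √(2.79×10⁻¹³) = 5.28×10⁻⁷ V = 528 nV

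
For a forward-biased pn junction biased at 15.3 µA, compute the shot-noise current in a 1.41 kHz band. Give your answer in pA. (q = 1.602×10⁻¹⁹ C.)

83.1 pA

I_n = √(2qI·B)
2qI·B = 2 × 1.602×10⁻¹⁹ × 1.53×10⁻⁵ × 1.41×10³ = 6.91×10⁻²¹ A²
I_n = √(6.91×10⁻²¹) = 8.31×10⁻¹¹ A = 83.1 pA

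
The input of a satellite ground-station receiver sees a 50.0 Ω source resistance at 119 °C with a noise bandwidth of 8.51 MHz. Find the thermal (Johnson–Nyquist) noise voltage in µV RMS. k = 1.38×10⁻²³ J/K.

3.03 µV

T = 119 °C + 273.15 = 392.15 K
V_n = √(4kTRB)
4kTRB = 4 × 1.38×10⁻²³ × 392.15 × 5.00×10¹ × 8.51×10⁶ = 9.21×10⁻¹² V²
V_n = √(9.21×10⁻¹²) = 3.03×10⁻⁶ V = 3.03 µV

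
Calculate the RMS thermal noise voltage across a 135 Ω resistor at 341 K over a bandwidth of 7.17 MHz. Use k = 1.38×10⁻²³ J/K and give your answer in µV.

4.27 µV

V_n = √(4kTRB)
4kTRB = 4 × 1.38×10⁻²³ × 341 × 1.35×10² × 7.17×10⁶ = 1.82×10⁻¹¹ V²
V_n = √(1.82×10⁻¹¹) = 4.27×10⁻⁶ V = 4.27 µV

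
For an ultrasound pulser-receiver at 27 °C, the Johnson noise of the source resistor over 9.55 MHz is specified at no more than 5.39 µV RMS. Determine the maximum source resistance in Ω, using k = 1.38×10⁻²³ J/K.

T = 27 °C + 273.15 = 300.15 K
Johnson–Nyquist: V_n = √(4kTRB) ⇒ R = V_n² / (4kTB)
4kTB = 4 × 1.38×10⁻²³ × 300.15 × 9.55×10⁶ = 1.58×10⁻¹³
R = (5.39×10⁻⁶)² / 1.58×10⁻¹³ = 1.84×10² Ω = 184 Ω

184 Ω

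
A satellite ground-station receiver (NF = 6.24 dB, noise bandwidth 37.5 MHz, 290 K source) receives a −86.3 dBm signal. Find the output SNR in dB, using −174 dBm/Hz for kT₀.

5.7 dB

Noise floor: N = −174 + 10 log₁₀(B) + NF
10 log₁₀(3.75×10⁷) = 75.74 dB
N = −174 + 75.74 + 6.24 = −92.02 dBm
SNR = P_sig − N = −86.3 − (−92.02) = 5.72 dB → 5.7 dB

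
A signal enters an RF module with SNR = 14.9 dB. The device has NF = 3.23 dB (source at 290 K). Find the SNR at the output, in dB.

By definition F = SNR_in/SNR_out, so in dB: SNR_out = SNR_in − NF
SNR_out = 14.9 − 3.23 = 11.67 dB

11.67 dB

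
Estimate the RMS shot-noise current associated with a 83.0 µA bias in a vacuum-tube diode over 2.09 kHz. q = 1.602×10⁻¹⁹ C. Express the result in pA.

236 pA

I_n = √(2qI·B)
2qI·B = 2 × 1.602×10⁻¹⁹ × 8.30×10⁻⁵ × 2.09×10³ = 5.56×10⁻²⁰ A²
I_n = √(5.56×10⁻²⁰) = 2.36×10⁻¹⁰ A = 236 pA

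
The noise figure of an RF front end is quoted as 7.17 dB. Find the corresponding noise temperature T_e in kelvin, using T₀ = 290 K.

F = 10^(7.17/10) = 5.21195
T_e = (F − 1)·T₀ = (5.21195 − 1) × 290 = 1221 K

1221 K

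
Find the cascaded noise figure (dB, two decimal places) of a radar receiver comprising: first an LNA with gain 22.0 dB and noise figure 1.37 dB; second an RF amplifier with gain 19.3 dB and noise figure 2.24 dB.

Convert to linear (a loss of L dB is a gain of −L dB): F_i = 10^(NF_i/10), G_i = 10^(G_i,dB/10)
  Stage 1: F_1 = 10^(1.37/10) = 1.371, G_1 = 10^(22.0/10) = 158.5
  Stage 2: F_2 = 10^(2.24/10) = 1.675, G_2 = 10^(19.3/10) = 85.11
Friis cascade:
  F = 1.371 + (1.675 − 1)/158.5 = 1.375
NF = 10 log₁₀(1.375) = 1.38 dB

1.38 dB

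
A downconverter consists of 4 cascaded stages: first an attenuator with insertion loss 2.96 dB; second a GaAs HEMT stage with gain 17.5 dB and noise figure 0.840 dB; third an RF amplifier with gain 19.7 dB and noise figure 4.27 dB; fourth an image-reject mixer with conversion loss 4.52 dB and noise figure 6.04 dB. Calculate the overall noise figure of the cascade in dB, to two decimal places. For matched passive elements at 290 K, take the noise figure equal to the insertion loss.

3.91 dB

Convert to linear (a loss of L dB is a gain of −L dB): F_i = 10^(NF_i/10), G_i = 10^(G_i,dB/10)
  Stage 1: F_1 = 10^(2.96/10) = 1.977, G_1 = 10^(−2.96/10) = 0.5058
  Stage 2: F_2 = 10^(0.840/10) = 1.213, G_2 = 10^(17.5/10) = 56.23
  Stage 3: F_3 = 10^(4.27/10) = 2.673, G_3 = 10^(19.7/10) = 93.33
  Stage 4: F_4 = 10^(6.04/10) = 4.018, G_4 = 10^(−4.52/10) = 0.3532
Friis cascade:
  F = 1.977 + (1.213 − 1)/0.5058 + (2.673 − 1)/28.44 + (4.018 − 1)/2655 = 2.459
NF = 10 log₁₀(2.459) = 3.91 dB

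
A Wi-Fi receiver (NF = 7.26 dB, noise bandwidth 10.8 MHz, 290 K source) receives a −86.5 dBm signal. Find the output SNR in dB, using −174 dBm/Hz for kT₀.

Noise floor: N = −174 + 10 log₁₀(B) + NF
10 log₁₀(1.08×10⁷) = 70.33 dB
N = −174 + 70.33 + 7.26 = −96.41 dBm
SNR = P_sig − N = −86.5 − (−96.41) = 9.91 dB → 9.9 dB

9.9 dB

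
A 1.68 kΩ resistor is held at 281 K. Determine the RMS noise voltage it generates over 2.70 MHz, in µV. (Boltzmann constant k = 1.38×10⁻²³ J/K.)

V_n = √(4kTRB)
4kTRB = 4 × 1.38×10⁻²³ × 281 × 1.68×10³ × 2.70×10⁶ = 7.04×10⁻¹¹ V²
V_n = √(7.04×10⁻¹¹) = 8.39×10⁻⁶ V = 8.39 µV

8.39 µV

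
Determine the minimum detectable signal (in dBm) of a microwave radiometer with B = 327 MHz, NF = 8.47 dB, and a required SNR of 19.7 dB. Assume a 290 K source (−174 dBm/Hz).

−60.7 dBm

Sensitivity = −174 + 10 log₁₀(B) + NF + SNR_min
= −174 + 85.15 + 8.47 + 19.7
= −60.68 dBm → −60.7 dBm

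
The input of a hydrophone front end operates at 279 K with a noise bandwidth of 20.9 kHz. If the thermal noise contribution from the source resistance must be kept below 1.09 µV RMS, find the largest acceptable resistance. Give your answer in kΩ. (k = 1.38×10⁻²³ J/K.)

3.69 kΩ

Johnson–Nyquist: V_n = √(4kTRB) ⇒ R = V_n² / (4kTB)
4kTB = 4 × 1.38×10⁻²³ × 279 × 2.09×10⁴ = 3.22×10⁻¹⁶
R = (1.09×10⁻⁶)² / 3.22×10⁻¹⁶ = 3.69×10³ Ω = 3.69 kΩ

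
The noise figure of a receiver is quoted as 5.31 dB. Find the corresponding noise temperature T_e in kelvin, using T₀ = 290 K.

F = 10^(5.31/10) = 3.39625
T_e = (F − 1)·T₀ = (3.39625 − 1) × 290 = 695 K

695 K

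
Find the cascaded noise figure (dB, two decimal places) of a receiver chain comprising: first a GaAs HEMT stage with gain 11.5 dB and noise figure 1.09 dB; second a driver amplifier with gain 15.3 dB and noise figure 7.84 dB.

Convert to linear (a loss of L dB is a gain of −L dB): F_i = 10^(NF_i/10), G_i = 10^(G_i,dB/10)
  Stage 1: F_1 = 10^(1.09/10) = 1.285, G_1 = 10^(11.5/10) = 14.13
  Stage 2: F_2 = 10^(7.84/10) = 6.081, G_2 = 10^(15.3/10) = 33.88
Friis cascade:
  F = 1.285 + (6.081 − 1)/14.13 = 1.645
NF = 10 log₁₀(1.645) = 2.16 dB

2.16 dB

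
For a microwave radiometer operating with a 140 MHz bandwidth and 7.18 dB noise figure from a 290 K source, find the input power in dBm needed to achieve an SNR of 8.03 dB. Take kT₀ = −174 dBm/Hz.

Sensitivity = −174 + 10 log₁₀(B) + NF + SNR_min
= −174 + 81.46 + 7.18 + 8.03
= −77.33 dBm → −77.3 dBm

−77.3 dBm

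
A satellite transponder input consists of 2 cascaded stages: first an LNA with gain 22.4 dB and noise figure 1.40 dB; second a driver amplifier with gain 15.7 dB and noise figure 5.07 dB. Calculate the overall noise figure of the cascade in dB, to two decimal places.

1.44 dB

Convert to linear (a loss of L dB is a gain of −L dB): F_i = 10^(NF_i/10), G_i = 10^(G_i,dB/10)
  Stage 1: F_1 = 10^(1.40/10) = 1.380, G_1 = 10^(22.4/10) = 173.8
  Stage 2: F_2 = 10^(5.07/10) = 3.214, G_2 = 10^(15.7/10) = 37.15
Friis cascade:
  F = 1.380 + (3.214 − 1)/173.8 = 1.393
NF = 10 log₁₀(1.393) = 1.44 dB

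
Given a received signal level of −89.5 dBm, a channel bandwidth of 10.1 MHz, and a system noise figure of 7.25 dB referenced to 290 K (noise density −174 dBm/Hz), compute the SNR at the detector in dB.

Noise floor: N = −174 + 10 log₁₀(B) + NF
10 log₁₀(1.01×10⁷) = 70.04 dB
N = −174 + 70.04 + 7.25 = −96.71 dBm
SNR = P_sig − N = −89.5 − (−96.71) = 7.21 dB → 7.2 dB

7.2 dB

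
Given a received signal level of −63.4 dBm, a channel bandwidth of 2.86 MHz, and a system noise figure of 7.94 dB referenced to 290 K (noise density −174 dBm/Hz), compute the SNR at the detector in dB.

38.1 dB

Noise floor: N = −174 + 10 log₁₀(B) + NF
10 log₁₀(2.86×10⁶) = 64.56 dB
N = −174 + 64.56 + 7.94 = −101.50 dBm
SNR = P_sig − N = −63.4 − (−101.50) = 38.10 dB → 38.1 dB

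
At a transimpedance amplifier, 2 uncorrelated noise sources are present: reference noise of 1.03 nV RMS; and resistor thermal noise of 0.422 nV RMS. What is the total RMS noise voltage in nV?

Uncorrelated sources add in power (mean-square): V_tot = √(ΣV_i²)
V_tot = √[(1.03×10⁻⁹)² + (4.22×10⁻¹⁰)²] = 1.11×10⁻⁹ V = 1.11 nV

1.11 nV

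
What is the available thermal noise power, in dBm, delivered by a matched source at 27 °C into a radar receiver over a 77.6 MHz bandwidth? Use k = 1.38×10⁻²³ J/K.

−94.9 dBm

T = 27 °C + 273.15 = 300.15 K
P_n = kTB = 1.38×10⁻²³ × 300.15 × 7.76×10⁷ = 3.21×10⁻¹³ W
In dBm: 10 log₁₀(3.21×10⁻¹³ / 10⁻³) = −94.9 dBm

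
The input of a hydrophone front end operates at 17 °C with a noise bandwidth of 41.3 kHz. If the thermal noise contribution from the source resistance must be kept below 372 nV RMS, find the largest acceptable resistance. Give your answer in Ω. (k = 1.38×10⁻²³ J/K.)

T = 17 °C + 273.15 = 290.15 K
Johnson–Nyquist: V_n = √(4kTRB) ⇒ R = V_n² / (4kTB)
4kTB = 4 × 1.38×10⁻²³ × 290.15 × 4.13×10⁴ = 6.61×10⁻¹⁶
R = (3.72×10⁻⁷)² / 6.61×10⁻¹⁶ = 2.09×10² Ω = 209 Ω

209 Ω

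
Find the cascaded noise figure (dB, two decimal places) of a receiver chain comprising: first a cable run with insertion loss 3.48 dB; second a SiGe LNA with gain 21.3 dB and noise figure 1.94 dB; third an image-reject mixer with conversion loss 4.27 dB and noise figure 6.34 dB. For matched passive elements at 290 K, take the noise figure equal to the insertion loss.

5.49 dB

Convert to linear (a loss of L dB is a gain of −L dB): F_i = 10^(NF_i/10), G_i = 10^(G_i,dB/10)
  Stage 1: F_1 = 10^(3.48/10) = 2.228, G_1 = 10^(−3.48/10) = 0.4487
  Stage 2: F_2 = 10^(1.94/10) = 1.563, G_2 = 10^(21.3/10) = 134.9
  Stage 3: F_3 = 10^(6.34/10) = 4.305, G_3 = 10^(−4.27/10) = 0.3741
Friis cascade:
  F = 2.228 + (1.563 − 1)/0.4487 + (4.305 − 1)/60.53 = 3.538
NF = 10 log₁₀(3.538) = 5.49 dB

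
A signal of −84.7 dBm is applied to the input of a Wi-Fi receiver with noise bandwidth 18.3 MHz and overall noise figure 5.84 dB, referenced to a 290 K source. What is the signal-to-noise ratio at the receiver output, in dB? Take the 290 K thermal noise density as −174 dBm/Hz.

Noise floor: N = −174 + 10 log₁₀(B) + NF
10 log₁₀(1.83×10⁷) = 72.62 dB
N = −174 + 72.62 + 5.84 = −95.54 dBm
SNR = P_sig − N = −84.7 − (−95.54) = 10.84 dB → 10.8 dB

10.8 dB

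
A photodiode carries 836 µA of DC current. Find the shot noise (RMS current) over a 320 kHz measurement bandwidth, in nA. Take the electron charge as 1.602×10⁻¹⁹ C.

9.26 nA

I_n = √(2qI·B)
2qI·B = 2 × 1.602×10⁻¹⁹ × 8.36×10⁻⁴ × 3.20×10⁵ = 8.57×10⁻¹⁷ A²
I_n = √(8.57×10⁻¹⁷) = 9.26×10⁻⁹ A = 9.26 nA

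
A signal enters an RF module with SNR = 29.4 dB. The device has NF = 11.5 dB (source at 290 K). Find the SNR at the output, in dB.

17.9 dB

By definition F = SNR_in/SNR_out, so in dB: SNR_out = SNR_in − NF
SNR_out = 29.4 − 11.5 = 17.9 dB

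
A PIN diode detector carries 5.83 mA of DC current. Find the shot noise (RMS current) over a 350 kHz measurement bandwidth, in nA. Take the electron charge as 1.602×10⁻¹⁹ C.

I_n = √(2qI·B)
2qI·B = 2 × 1.602×10⁻¹⁹ × 5.83×10⁻³ × 3.50×10⁵ = 6.54×10⁻¹⁶ A²
I_n = √(6.54×10⁻¹⁶) = 2.56×10⁻⁸ A = 25.6 nA

25.6 nA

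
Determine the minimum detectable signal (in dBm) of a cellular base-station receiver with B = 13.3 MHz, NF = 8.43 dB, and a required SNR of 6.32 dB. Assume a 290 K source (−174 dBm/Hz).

−88.0 dBm

Sensitivity = −174 + 10 log₁₀(B) + NF + SNR_min
= −174 + 71.24 + 8.43 + 6.32
= −88.01 dBm → −88.0 dBm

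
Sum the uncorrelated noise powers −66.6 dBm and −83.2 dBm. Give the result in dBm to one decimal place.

−66.5 dBm

Convert to linear, add, convert back:
P₁ = 2.19×10⁻¹⁰ W, P₂ = 4.79×10⁻¹² W
P_tot = 2.24×10⁻¹⁰ W → 10 log₁₀(P_tot / 10⁻³) = −66.5 dBm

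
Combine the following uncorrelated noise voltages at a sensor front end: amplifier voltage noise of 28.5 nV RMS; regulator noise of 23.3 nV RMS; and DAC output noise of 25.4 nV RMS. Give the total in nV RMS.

Uncorrelated sources add in power (mean-square): V_tot = √(ΣV_i²)
V_tot = √[(2.85×10⁻⁸)² + (2.33×10⁻⁸)² + (2.54×10⁻⁸)²] = 4.47×10⁻⁸ V = 44.7 nV

44.7 nV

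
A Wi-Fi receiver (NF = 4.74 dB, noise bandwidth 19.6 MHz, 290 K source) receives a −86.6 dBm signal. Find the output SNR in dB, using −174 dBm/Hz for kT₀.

Noise floor: N = −174 + 10 log₁₀(B) + NF
10 log₁₀(1.96×10⁷) = 72.92 dB
N = −174 + 72.92 + 4.74 = −96.34 dBm
SNR = P_sig − N = −86.6 − (−96.34) = 9.74 dB → 9.7 dB

9.7 dB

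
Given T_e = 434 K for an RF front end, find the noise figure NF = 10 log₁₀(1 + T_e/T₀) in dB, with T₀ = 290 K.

F = 1 + T_e/T₀ = 1 + 434/290 = 2.49655
NF = 10 log₁₀(2.49655) = 3.97 dB

3.97 dB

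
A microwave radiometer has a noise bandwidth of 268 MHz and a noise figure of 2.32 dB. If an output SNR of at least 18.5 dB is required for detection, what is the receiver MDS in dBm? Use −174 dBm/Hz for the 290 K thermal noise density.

Sensitivity = −174 + 10 log₁₀(B) + NF + SNR_min
= −174 + 84.28 + 2.32 + 18.5
= −68.90 dBm → −68.9 dBm

−68.9 dBm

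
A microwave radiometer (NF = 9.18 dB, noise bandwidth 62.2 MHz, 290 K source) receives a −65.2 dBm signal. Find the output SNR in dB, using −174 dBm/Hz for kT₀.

21.7 dB

Noise floor: N = −174 + 10 log₁₀(B) + NF
10 log₁₀(6.22×10⁷) = 77.94 dB
N = −174 + 77.94 + 9.18 = −86.88 dBm
SNR = P_sig − N = −65.2 − (−86.88) = 21.68 dB → 21.7 dB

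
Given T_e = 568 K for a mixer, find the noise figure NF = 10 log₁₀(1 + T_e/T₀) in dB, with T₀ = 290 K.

F = 1 + T_e/T₀ = 1 + 568/290 = 2.95862
NF = 10 log₁₀(2.95862) = 4.71 dB

4.71 dB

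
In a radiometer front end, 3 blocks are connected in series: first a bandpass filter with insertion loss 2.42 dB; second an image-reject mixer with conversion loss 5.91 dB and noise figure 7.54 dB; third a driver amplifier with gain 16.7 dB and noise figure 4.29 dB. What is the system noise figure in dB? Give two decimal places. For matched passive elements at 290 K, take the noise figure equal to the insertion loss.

13.30 dB

Convert to linear (a loss of L dB is a gain of −L dB): F_i = 10^(NF_i/10), G_i = 10^(G_i,dB/10)
  Stage 1: F_1 = 10^(2.42/10) = 1.746, G_1 = 10^(−2.42/10) = 0.5728
  Stage 2: F_2 = 10^(7.54/10) = 5.675, G_2 = 10^(−5.91/10) = 0.2564
  Stage 3: F_3 = 10^(4.29/10) = 2.685, G_3 = 10^(16.7/10) = 46.77
Friis cascade:
  F = 1.746 + (5.675 − 1)/0.5728 + (2.685 − 1)/0.1469 = 21.38
NF = 10 log₁₀(21.38) = 13.30 dB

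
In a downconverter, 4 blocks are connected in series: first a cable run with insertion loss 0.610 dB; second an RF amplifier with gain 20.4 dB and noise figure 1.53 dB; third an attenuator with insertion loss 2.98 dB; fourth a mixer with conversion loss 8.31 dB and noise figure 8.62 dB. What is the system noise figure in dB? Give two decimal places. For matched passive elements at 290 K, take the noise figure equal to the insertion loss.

2.50 dB

Convert to linear (a loss of L dB is a gain of −L dB): F_i = 10^(NF_i/10), G_i = 10^(G_i,dB/10)
  Stage 1: F_1 = 10^(0.610/10) = 1.151, G_1 = 10^(−0.610/10) = 0.8690
  Stage 2: F_2 = 10^(1.53/10) = 1.422, G_2 = 10^(20.4/10) = 109.6
  Stage 3: F_3 = 10^(2.98/10) = 1.986, G_3 = 10^(−2.98/10) = 0.5035
  Stage 4: F_4 = 10^(8.62/10) = 7.278, G_4 = 10^(−8.31/10) = 0.1476
Friis cascade:
  F = 1.151 + (1.422 − 1)/0.8690 + (1.986 − 1)/95.28 + (7.278 − 1)/47.97 = 1.778
NF = 10 log₁₀(1.778) = 2.50 dB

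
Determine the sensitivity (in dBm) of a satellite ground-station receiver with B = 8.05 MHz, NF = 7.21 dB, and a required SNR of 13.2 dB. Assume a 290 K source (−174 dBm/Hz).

−84.5 dBm

Sensitivity = −174 + 10 log₁₀(B) + NF + SNR_min
= −174 + 69.06 + 7.21 + 13.2
= −84.53 dBm → −84.5 dBm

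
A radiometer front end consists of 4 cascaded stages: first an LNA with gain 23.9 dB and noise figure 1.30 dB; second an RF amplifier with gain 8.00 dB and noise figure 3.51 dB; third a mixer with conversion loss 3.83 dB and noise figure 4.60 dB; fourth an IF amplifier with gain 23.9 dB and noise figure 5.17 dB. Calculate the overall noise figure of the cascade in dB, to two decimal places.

Convert to linear (a loss of L dB is a gain of −L dB): F_i = 10^(NF_i/10), G_i = 10^(G_i,dB/10)
  Stage 1: F_1 = 10^(1.30/10) = 1.349, G_1 = 10^(23.9/10) = 245.5
  Stage 2: F_2 = 10^(3.51/10) = 2.244, G_2 = 10^(8.00/10) = 6.310
  Stage 3: F_3 = 10^(4.60/10) = 2.884, G_3 = 10^(−3.83/10) = 0.4140
  Stage 4: F_4 = 10^(5.17/10) = 3.289, G_4 = 10^(23.9/10) = 245.5
Friis cascade:
  F = 1.349 + (2.244 − 1)/245.5 + (2.884 − 1)/1549 + (3.289 − 1)/641.2 = 1.359
NF = 10 log₁₀(1.359) = 1.33 dB

1.33 dB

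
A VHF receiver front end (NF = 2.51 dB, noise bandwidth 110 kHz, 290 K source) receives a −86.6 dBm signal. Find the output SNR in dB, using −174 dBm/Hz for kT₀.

Noise floor: N = −174 + 10 log₁₀(B) + NF
10 log₁₀(1.10×10⁵) = 50.41 dB
N = −174 + 50.41 + 2.51 = −121.08 dBm
SNR = P_sig − N = −86.6 − (−121.08) = 34.48 dB → 34.5 dB

34.5 dB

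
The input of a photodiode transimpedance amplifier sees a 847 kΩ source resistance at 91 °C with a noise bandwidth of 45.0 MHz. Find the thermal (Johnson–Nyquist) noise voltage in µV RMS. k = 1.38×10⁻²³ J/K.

875 µV

T = 91 °C + 273.15 = 364.15 K
V_n = √(4kTRB)
4kTRB = 4 × 1.38×10⁻²³ × 364.15 × 8.47×10⁵ × 4.50×10⁷ = 7.66×10⁻⁷ V²
V_n = √(7.66×10⁻⁷) = 8.75×10⁻⁴ V = 875 µV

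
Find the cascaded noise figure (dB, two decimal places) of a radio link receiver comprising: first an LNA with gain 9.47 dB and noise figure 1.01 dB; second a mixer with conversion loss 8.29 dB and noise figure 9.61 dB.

Convert to linear (a loss of L dB is a gain of −L dB): F_i = 10^(NF_i/10), G_i = 10^(G_i,dB/10)
  Stage 1: F_1 = 10^(1.01/10) = 1.262, G_1 = 10^(9.47/10) = 8.851
  Stage 2: F_2 = 10^(9.61/10) = 9.141, G_2 = 10^(−8.29/10) = 0.1483
Friis cascade:
  F = 1.262 + (9.141 − 1)/8.851 = 2.182
NF = 10 log₁₀(2.182) = 3.39 dB

3.39 dB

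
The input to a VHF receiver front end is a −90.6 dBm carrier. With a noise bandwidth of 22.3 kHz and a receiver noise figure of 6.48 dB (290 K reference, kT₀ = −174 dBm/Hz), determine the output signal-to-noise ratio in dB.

33.4 dB

Noise floor: N = −174 + 10 log₁₀(B) + NF
10 log₁₀(2.23×10⁴) = 43.48 dB
N = −174 + 43.48 + 6.48 = −124.04 dBm
SNR = P_sig − N = −90.6 − (−124.04) = 33.44 dB → 33.4 dB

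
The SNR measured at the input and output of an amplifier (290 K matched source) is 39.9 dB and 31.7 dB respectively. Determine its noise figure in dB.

NF (dB) = SNR_in(dB) − SNR_out(dB) when the source is at T₀
NF = 39.9 − 31.7 = 8.2 dB

8.2 dB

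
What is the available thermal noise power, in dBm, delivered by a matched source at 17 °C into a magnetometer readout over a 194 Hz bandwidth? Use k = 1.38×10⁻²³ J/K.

T = 17 °C + 273.15 = 290.15 K
P_n = kTB = 1.38×10⁻²³ × 290.15 × 1.94×10² = 7.77×10⁻¹⁹ W
In dBm: 10 log₁₀(7.77×10⁻¹⁹ / 10⁻³) = −151.1 dBm

−151.1 dBm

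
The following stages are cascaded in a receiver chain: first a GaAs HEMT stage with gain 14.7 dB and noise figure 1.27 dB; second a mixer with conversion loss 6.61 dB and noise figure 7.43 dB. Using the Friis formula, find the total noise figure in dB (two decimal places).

1.74 dB

Convert to linear (a loss of L dB is a gain of −L dB): F_i = 10^(NF_i/10), G_i = 10^(G_i,dB/10)
  Stage 1: F_1 = 10^(1.27/10) = 1.340, G_1 = 10^(14.7/10) = 29.51
  Stage 2: F_2 = 10^(7.43/10) = 5.534, G_2 = 10^(−6.61/10) = 0.2183
Friis cascade:
  F = 1.340 + (5.534 − 1)/29.51 = 1.493
NF = 10 log₁₀(1.493) = 1.74 dB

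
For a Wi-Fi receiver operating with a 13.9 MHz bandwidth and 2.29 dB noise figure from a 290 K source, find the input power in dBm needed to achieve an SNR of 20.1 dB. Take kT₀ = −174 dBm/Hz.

−80.2 dBm

Sensitivity = −174 + 10 log₁₀(B) + NF + SNR_min
= −174 + 71.43 + 2.29 + 20.1
= −80.18 dBm → −80.2 dBm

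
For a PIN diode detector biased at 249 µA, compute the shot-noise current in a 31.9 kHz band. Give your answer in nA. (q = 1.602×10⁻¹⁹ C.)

1.60 nA

I_n = √(2qI·B)
2qI·B = 2 × 1.602×10⁻¹⁹ × 2.49×10⁻⁴ × 3.19×10⁴ = 2.54×10⁻¹⁸ A²
I_n = √(2.54×10⁻¹⁸) = 1.60×10⁻⁹ A = 1.60 nA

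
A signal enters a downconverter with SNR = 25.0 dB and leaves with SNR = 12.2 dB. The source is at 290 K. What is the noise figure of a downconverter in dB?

12.8 dB

NF (dB) = SNR_in(dB) − SNR_out(dB) when the source is at T₀
NF = 25.0 − 12.2 = 12.8 dB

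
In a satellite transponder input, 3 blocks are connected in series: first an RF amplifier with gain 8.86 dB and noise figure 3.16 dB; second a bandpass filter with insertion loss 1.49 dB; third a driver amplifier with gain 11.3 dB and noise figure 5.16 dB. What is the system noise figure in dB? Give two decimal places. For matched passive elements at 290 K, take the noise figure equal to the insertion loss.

4.05 dB

Convert to linear (a loss of L dB is a gain of −L dB): F_i = 10^(NF_i/10), G_i = 10^(G_i,dB/10)
  Stage 1: F_1 = 10^(3.16/10) = 2.070, G_1 = 10^(8.86/10) = 7.691
  Stage 2: F_2 = 10^(1.49/10) = 1.409, G_2 = 10^(−1.49/10) = 0.7096
  Stage 3: F_3 = 10^(5.16/10) = 3.281, G_3 = 10^(11.3/10) = 13.49
Friis cascade:
  F = 2.070 + (1.409 − 1)/7.691 + (3.281 − 1)/5.458 = 2.541
NF = 10 log₁₀(2.541) = 4.05 dB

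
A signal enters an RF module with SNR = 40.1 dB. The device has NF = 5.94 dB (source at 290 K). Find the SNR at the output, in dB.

By definition F = SNR_in/SNR_out, so in dB: SNR_out = SNR_in − NF
SNR_out = 40.1 − 5.94 = 34.16 dB

34.16 dB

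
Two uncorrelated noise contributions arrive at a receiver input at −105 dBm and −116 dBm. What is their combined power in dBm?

Convert to linear, add, convert back:
P₁ = 3.16×10⁻¹⁴ W, P₂ = 2.51×10⁻¹⁵ W
P_tot = 3.41×10⁻¹⁴ W → 10 log₁₀(P_tot / 10⁻³) = −104.7 dBm

−104.7 dBm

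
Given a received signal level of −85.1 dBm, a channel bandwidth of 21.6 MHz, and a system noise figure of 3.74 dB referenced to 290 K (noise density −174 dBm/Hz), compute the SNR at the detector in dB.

11.8 dB

Noise floor: N = −174 + 10 log₁₀(B) + NF
10 log₁₀(2.16×10⁷) = 73.34 dB
N = −174 + 73.34 + 3.74 = −96.92 dBm
SNR = P_sig − N = −85.1 − (−96.92) = 11.82 dB → 11.8 dB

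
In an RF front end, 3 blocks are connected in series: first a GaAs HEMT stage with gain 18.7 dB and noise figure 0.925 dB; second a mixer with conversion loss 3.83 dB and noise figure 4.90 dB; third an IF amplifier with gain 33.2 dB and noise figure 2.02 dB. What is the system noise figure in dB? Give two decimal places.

1.09 dB

Convert to linear (a loss of L dB is a gain of −L dB): F_i = 10^(NF_i/10), G_i = 10^(G_i,dB/10)
  Stage 1: F_1 = 10^(0.925/10) = 1.237, G_1 = 10^(18.7/10) = 74.13
  Stage 2: F_2 = 10^(4.90/10) = 3.090, G_2 = 10^(−3.83/10) = 0.4140
  Stage 3: F_3 = 10^(2.02/10) = 1.592, G_3 = 10^(33.2/10) = 2089
Friis cascade:
  F = 1.237 + (3.090 − 1)/74.13 + (1.592 − 1)/30.69 = 1.285
NF = 10 log₁₀(1.285) = 1.09 dB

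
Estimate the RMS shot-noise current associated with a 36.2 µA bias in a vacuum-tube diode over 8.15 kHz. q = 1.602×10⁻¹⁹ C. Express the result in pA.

307 pA

I_n = √(2qI·B)
2qI·B = 2 × 1.602×10⁻¹⁹ × 3.62×10⁻⁵ × 8.15×10³ = 9.45×10⁻²⁰ A²
I_n = √(9.45×10⁻²⁰) = 3.07×10⁻¹⁰ A = 307 pA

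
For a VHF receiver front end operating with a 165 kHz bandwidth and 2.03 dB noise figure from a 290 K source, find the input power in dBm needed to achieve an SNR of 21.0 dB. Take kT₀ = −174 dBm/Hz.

−98.8 dBm

Sensitivity = −174 + 10 log₁₀(B) + NF + SNR_min
= −174 + 52.17 + 2.03 + 21.0
= −98.80 dBm → −98.8 dBm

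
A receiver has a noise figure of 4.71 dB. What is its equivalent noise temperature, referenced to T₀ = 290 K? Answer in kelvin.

568 K

F = 10^(4.71/10) = 2.95801
T_e = (F − 1)·T₀ = (2.95801 − 1) × 290 = 568 K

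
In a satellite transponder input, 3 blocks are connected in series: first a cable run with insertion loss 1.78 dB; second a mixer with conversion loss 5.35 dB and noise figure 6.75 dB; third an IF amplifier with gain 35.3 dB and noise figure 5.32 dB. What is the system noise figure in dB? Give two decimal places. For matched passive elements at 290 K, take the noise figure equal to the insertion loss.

12.91 dB

Convert to linear (a loss of L dB is a gain of −L dB): F_i = 10^(NF_i/10), G_i = 10^(G_i,dB/10)
  Stage 1: F_1 = 10^(1.78/10) = 1.507, G_1 = 10^(−1.78/10) = 0.6637
  Stage 2: F_2 = 10^(6.75/10) = 4.732, G_2 = 10^(−5.35/10) = 0.2917
  Stage 3: F_3 = 10^(5.32/10) = 3.404, G_3 = 10^(35.3/10) = 3388
Friis cascade:
  F = 1.507 + (4.732 − 1)/0.6637 + (3.404 − 1)/0.1936 = 19.54
NF = 10 log₁₀(19.54) = 12.91 dB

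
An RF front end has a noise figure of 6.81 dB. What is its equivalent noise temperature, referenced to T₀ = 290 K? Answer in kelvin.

1101 K

F = 10^(6.81/10) = 4.79733
T_e = (F − 1)·T₀ = (4.79733 − 1) × 290 = 1101 K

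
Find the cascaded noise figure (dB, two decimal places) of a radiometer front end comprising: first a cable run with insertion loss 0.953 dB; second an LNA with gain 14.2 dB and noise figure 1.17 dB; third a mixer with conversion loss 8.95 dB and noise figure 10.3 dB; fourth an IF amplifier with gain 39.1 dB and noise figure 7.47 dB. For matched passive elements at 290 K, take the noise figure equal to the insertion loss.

Convert to linear (a loss of L dB is a gain of −L dB): F_i = 10^(NF_i/10), G_i = 10^(G_i,dB/10)
  Stage 1: F_1 = 10^(0.953/10) = 1.245, G_1 = 10^(−0.953/10) = 0.8030
  Stage 2: F_2 = 10^(1.17/10) = 1.309, G_2 = 10^(14.2/10) = 26.30
  Stage 3: F_3 = 10^(10.3/10) = 10.72, G_3 = 10^(−8.95/10) = 0.1274
  Stage 4: F_4 = 10^(7.47/10) = 5.585, G_4 = 10^(39.1/10) = 8128
Friis cascade:
  F = 1.245 + (1.309 − 1)/0.8030 + (10.72 − 1)/21.12 + (5.585 − 1)/2.690 = 3.795
NF = 10 log₁₀(3.795) = 5.79 dB

5.79 dB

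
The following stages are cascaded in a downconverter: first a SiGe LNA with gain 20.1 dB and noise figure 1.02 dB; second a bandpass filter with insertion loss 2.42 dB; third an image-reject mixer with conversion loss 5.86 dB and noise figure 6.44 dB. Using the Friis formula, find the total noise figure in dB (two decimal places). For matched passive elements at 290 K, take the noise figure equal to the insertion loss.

1.24 dB

Convert to linear (a loss of L dB is a gain of −L dB): F_i = 10^(NF_i/10), G_i = 10^(G_i,dB/10)
  Stage 1: F_1 = 10^(1.02/10) = 1.265, G_1 = 10^(20.1/10) = 102.3
  Stage 2: F_2 = 10^(2.42/10) = 1.746, G_2 = 10^(−2.42/10) = 0.5728
  Stage 3: F_3 = 10^(6.44/10) = 4.406, G_3 = 10^(−5.86/10) = 0.2594
Friis cascade:
  F = 1.265 + (1.746 − 1)/102.3 + (4.406 − 1)/58.61 = 1.330
NF = 10 log₁₀(1.330) = 1.24 dB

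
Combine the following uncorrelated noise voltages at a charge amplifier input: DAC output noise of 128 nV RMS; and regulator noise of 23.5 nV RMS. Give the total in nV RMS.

130 nV

Uncorrelated sources add in power (mean-square): V_tot = √(ΣV_i²)
V_tot = √[(1.28×10⁻⁷)² + (2.35×10⁻⁸)²] = 1.30×10⁻⁷ V = 130 nV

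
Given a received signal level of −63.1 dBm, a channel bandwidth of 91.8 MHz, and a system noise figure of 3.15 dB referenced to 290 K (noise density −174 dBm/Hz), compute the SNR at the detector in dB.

Noise floor: N = −174 + 10 log₁₀(B) + NF
10 log₁₀(9.18×10⁷) = 79.63 dB
N = −174 + 79.63 + 3.15 = −91.22 dBm
SNR = P_sig − N = −63.1 − (−91.22) = 28.12 dB → 28.1 dB

28.1 dB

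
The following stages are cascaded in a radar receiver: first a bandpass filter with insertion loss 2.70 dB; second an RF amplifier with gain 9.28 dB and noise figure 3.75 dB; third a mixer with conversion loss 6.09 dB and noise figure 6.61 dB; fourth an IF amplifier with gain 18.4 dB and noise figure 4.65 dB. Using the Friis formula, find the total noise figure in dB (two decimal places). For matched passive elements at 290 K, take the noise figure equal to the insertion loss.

8.40 dB

Convert to linear (a loss of L dB is a gain of −L dB): F_i = 10^(NF_i/10), G_i = 10^(G_i,dB/10)
  Stage 1: F_1 = 10^(2.70/10) = 1.862, G_1 = 10^(−2.70/10) = 0.5370
  Stage 2: F_2 = 10^(3.75/10) = 2.371, G_2 = 10^(9.28/10) = 8.472
  Stage 3: F_3 = 10^(6.61/10) = 4.581, G_3 = 10^(−6.09/10) = 0.2460
  Stage 4: F_4 = 10^(4.65/10) = 2.917, G_4 = 10^(18.4/10) = 69.18
Friis cascade:
  F = 1.862 + (2.371 − 1)/0.5370 + (4.581 − 1)/4.550 + (2.917 − 1)/1.119 = 6.916
NF = 10 log₁₀(6.916) = 8.40 dB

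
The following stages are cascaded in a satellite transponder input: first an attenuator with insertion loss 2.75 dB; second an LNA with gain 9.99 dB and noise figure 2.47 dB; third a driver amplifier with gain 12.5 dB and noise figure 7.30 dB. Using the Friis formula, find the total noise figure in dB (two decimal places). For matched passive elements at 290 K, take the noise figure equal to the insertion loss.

Convert to linear (a loss of L dB is a gain of −L dB): F_i = 10^(NF_i/10), G_i = 10^(G_i,dB/10)
  Stage 1: F_1 = 10^(2.75/10) = 1.884, G_1 = 10^(−2.75/10) = 0.5309
  Stage 2: F_2 = 10^(2.47/10) = 1.766, G_2 = 10^(9.99/10) = 9.977
  Stage 3: F_3 = 10^(7.30/10) = 5.370, G_3 = 10^(12.5/10) = 17.78
Friis cascade:
  F = 1.884 + (1.766 − 1)/0.5309 + (5.370 − 1)/5.297 = 4.152
NF = 10 log₁₀(4.152) = 6.18 dB

6.18 dB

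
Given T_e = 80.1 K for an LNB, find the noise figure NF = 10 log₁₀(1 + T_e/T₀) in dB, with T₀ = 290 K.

1.06 dB

F = 1 + T_e/T₀ = 1 + 80.1/290 = 1.27621
NF = 10 log₁₀(1.27621) = 1.06 dB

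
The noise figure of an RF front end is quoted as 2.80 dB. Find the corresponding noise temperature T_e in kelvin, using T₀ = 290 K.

F = 10^(2.80/10) = 1.90546
T_e = (F − 1)·T₀ = (1.90546 − 1) × 290 = 263 K

263 K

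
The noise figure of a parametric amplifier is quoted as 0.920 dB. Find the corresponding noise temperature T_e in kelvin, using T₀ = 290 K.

68.4 K

F = 10^(0.920/10) = 1.23595
T_e = (F − 1)·T₀ = (1.23595 − 1) × 290 = 68.4 K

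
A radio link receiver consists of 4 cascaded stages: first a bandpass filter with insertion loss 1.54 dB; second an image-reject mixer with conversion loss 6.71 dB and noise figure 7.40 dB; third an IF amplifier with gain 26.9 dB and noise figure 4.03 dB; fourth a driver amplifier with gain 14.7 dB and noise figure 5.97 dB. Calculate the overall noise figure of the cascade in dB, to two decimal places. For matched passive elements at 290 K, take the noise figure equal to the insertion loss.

Convert to linear (a loss of L dB is a gain of −L dB): F_i = 10^(NF_i/10), G_i = 10^(G_i,dB/10)
  Stage 1: F_1 = 10^(1.54/10) = 1.426, G_1 = 10^(−1.54/10) = 0.7015
  Stage 2: F_2 = 10^(7.40/10) = 5.495, G_2 = 10^(−6.71/10) = 0.2133
  Stage 3: F_3 = 10^(4.03/10) = 2.529, G_3 = 10^(26.9/10) = 489.8
  Stage 4: F_4 = 10^(5.97/10) = 3.954, G_4 = 10^(14.7/10) = 29.51
Friis cascade:
  F = 1.426 + (5.495 − 1)/0.7015 + (2.529 − 1)/0.1496 + (3.954 − 1)/73.28 = 18.10
NF = 10 log₁₀(18.10) = 12.58 dB

12.58 dB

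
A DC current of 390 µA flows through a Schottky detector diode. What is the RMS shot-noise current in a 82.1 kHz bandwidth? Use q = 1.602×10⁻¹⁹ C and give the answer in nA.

I_n = √(2qI·B)
2qI·B = 2 × 1.602×10⁻¹⁹ × 3.90×10⁻⁴ × 8.21×10⁴ = 1.03×10⁻¹⁷ A²
I_n = √(1.03×10⁻¹⁷) = 3.20×10⁻⁹ A = 3.20 nA

3.20 nA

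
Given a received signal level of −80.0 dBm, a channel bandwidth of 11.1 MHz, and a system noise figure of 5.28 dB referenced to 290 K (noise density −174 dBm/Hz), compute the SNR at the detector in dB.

18.3 dB

Noise floor: N = −174 + 10 log₁₀(B) + NF
10 log₁₀(1.11×10⁷) = 70.45 dB
N = −174 + 70.45 + 5.28 = −98.27 dBm
SNR = P_sig − N = −80.0 − (−98.27) = 18.27 dB → 18.3 dB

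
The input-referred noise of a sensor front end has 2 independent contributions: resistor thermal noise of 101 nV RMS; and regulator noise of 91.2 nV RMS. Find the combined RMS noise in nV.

136 nV

Uncorrelated sources add in power (mean-square): V_tot = √(ΣV_i²)
V_tot = √[(1.01×10⁻⁷)² + (9.12×10⁻⁸)²] = 1.36×10⁻⁷ V = 136 nV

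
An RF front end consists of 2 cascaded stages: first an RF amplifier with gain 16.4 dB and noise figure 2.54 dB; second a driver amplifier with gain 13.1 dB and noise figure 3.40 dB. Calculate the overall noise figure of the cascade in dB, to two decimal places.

Convert to linear (a loss of L dB is a gain of −L dB): F_i = 10^(NF_i/10), G_i = 10^(G_i,dB/10)
  Stage 1: F_1 = 10^(2.54/10) = 1.795, G_1 = 10^(16.4/10) = 43.65
  Stage 2: F_2 = 10^(3.40/10) = 2.188, G_2 = 10^(13.1/10) = 20.42
Friis cascade:
  F = 1.795 + (2.188 − 1)/43.65 = 1.822
NF = 10 log₁₀(1.822) = 2.61 dB

2.61 dB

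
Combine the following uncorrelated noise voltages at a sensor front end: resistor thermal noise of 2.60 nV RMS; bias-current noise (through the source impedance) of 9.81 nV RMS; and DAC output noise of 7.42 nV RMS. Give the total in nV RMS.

12.6 nV

Uncorrelated sources add in power (mean-square): V_tot = √(ΣV_i²)
V_tot = √[(2.60×10⁻⁹)² + (9.81×10⁻⁹)² + (7.42×10⁻⁹)²] = 1.26×10⁻⁸ V = 12.6 nV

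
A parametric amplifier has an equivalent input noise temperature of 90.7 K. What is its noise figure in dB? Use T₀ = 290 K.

1.18 dB

F = 1 + T_e/T₀ = 1 + 90.7/290 = 1.31276
NF = 10 log₁₀(1.31276) = 1.18 dB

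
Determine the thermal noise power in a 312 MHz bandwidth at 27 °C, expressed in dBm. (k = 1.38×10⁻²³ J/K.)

−88.9 dBm

T = 27 °C + 273.15 = 300.15 K
P_n = kTB = 1.38×10⁻²³ × 300.15 × 3.12×10⁸ = 1.29×10⁻¹² W
In dBm: 10 log₁₀(1.29×10⁻¹² / 10⁻³) = −88.9 dBm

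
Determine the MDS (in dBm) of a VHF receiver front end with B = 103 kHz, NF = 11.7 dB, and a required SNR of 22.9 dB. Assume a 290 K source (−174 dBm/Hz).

−89.3 dBm

Sensitivity = −174 + 10 log₁₀(B) + NF + SNR_min
= −174 + 50.13 + 11.7 + 22.9
= −89.27 dBm → −89.3 dBm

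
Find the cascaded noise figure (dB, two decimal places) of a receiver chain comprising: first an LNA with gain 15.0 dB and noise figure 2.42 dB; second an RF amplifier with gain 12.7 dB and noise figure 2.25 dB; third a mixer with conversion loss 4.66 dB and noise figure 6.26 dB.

2.49 dB

Convert to linear (a loss of L dB is a gain of −L dB): F_i = 10^(NF_i/10), G_i = 10^(G_i,dB/10)
  Stage 1: F_1 = 10^(2.42/10) = 1.746, G_1 = 10^(15.0/10) = 31.62
  Stage 2: F_2 = 10^(2.25/10) = 1.679, G_2 = 10^(12.7/10) = 18.62
  Stage 3: F_3 = 10^(6.26/10) = 4.227, G_3 = 10^(−4.66/10) = 0.3420
Friis cascade:
  F = 1.746 + (1.679 − 1)/31.62 + (4.227 − 1)/588.8 = 1.773
NF = 10 log₁₀(1.773) = 2.49 dB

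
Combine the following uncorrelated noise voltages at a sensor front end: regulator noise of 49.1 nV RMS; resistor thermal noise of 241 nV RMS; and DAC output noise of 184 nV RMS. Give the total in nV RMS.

307 nV

Uncorrelated sources add in power (mean-square): V_tot = √(ΣV_i²)
V_tot = √[(4.91×10⁻⁸)² + (2.41×10⁻⁷)² + (1.84×10⁻⁷)²] = 3.07×10⁻⁷ V = 307 nV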